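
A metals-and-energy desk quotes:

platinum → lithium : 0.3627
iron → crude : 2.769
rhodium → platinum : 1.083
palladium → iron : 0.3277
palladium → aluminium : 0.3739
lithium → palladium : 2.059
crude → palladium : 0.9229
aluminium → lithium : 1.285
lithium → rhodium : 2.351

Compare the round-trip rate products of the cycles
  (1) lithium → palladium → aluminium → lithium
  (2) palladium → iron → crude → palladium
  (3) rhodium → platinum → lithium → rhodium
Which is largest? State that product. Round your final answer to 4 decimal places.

0.9893

(1) 2.059 × 0.3739 × 1.285 = 0.98927
(2) 0.3277 × 2.769 × 0.9229 = 0.83744
(3) 1.083 × 0.3627 × 2.351 = 0.92348
Highest is cycle (1) at 0.9893 (≤1, no arbitrage).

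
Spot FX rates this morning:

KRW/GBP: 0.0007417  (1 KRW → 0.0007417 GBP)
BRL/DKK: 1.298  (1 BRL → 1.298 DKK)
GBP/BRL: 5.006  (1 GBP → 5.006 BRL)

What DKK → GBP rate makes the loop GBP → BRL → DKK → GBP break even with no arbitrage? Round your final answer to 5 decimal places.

Known legs of the cycle: 5.006 × 1.298 = 6.497788
For no arbitrage the full-cycle product must be 1, so the missing rate is 1 / 6.497788 ≈ 0.1538985.

0.15390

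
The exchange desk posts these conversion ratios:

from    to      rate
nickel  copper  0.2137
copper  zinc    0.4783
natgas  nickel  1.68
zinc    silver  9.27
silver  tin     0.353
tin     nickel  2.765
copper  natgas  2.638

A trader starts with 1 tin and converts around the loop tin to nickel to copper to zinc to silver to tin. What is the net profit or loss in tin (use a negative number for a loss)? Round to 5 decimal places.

-0.07519

1 tin × 2.765 = 2.765 nickel
2.765 nickel × 0.2137 = 0.5908805 copper
0.5908805 copper × 0.4783 = 0.28261814315 zinc
0.28261814315 zinc × 9.27 = 2.6198701870005 silver
2.6198701870005 silver × 0.353 = 0.9248141760111765 tin
Net change: 0.9248141760111765 − 1 = -0.0751858239888235 tin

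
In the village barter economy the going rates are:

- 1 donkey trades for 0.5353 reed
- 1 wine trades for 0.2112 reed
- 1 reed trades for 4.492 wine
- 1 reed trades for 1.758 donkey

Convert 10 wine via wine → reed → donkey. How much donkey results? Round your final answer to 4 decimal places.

3.7129

10 wine × 0.2112 = 2.112 reed
2.112 reed × 1.758 = 3.712896 donkey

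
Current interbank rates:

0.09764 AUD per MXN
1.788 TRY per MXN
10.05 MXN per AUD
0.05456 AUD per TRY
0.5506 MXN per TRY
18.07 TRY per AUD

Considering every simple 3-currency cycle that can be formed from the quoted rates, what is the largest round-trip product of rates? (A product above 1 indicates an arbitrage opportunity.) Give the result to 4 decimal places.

0.9804

TRY→AUD→MXN→TRY: 0.05456 × 10.05 × 1.788 = 0.98041
TRY→MXN→AUD→TRY: 0.5506 × 0.09764 × 18.07 = 0.97145
Maximum is TRY→AUD→MXN→TRY at 0.9804; no arbitrage — every cycle loses value.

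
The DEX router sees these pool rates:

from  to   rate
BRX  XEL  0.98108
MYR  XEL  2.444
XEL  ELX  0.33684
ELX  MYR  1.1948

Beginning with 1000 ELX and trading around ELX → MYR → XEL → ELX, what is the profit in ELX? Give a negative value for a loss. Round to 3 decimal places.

-16.396

1000 ELX × 1.1948 = 1194.8 MYR
1194.8 MYR × 2.444 = 2920.0912 XEL
2920.0912 XEL × 0.33684 = 983.603519808 ELX
Net change: 983.603519808 − 1000 = -16.396480192 ELX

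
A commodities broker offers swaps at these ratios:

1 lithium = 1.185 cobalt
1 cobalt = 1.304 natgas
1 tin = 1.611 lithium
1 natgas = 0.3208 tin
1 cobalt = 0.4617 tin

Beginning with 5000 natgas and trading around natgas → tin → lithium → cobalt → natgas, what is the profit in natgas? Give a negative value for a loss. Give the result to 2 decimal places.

5000 natgas × 0.3208 = 1604 tin
1604 tin × 1.611 = 2584.044 lithium
2584.044 lithium × 1.185 = 3062.09214 cobalt
3062.09214 cobalt × 1.304 = 3992.96815056 natgas
Net change: 3992.96815056 − 5000 = -1007.03184944 natgas

-1007.03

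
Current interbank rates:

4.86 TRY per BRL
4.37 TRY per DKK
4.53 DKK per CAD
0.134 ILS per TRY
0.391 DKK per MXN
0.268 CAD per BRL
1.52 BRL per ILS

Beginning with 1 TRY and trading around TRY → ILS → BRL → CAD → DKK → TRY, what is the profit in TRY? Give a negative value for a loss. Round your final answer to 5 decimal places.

1 TRY × 0.134 = 0.134 ILS
0.134 ILS × 1.52 = 0.20368 BRL
0.20368 BRL × 0.268 = 0.05458624 CAD
0.05458624 CAD × 4.53 = 0.2472756672 DKK
0.2472756672 DKK × 4.37 = 1.080594665664 TRY
Net change: 1.080594665664 − 1 = 0.080594665664 TRY

0.08059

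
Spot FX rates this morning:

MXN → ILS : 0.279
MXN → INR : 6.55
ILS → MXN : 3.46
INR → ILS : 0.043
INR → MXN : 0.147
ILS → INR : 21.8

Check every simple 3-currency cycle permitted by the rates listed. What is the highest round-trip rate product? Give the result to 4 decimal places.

MXN→INR→ILS→MXN: 6.55 × 0.043 × 3.46 = 0.97451
MXN→ILS→INR→MXN: 0.279 × 21.8 × 0.147 = 0.89408
Maximum is MXN→INR→ILS→MXN at 0.9745; no arbitrage — every cycle loses value.

0.9745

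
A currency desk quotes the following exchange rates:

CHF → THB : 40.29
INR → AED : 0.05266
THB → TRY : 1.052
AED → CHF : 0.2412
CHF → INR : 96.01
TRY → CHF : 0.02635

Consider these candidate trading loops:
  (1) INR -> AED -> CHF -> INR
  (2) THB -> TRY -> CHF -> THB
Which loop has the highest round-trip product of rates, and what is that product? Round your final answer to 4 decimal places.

(1) 0.05266 × 0.2412 × 96.01 = 1.21948
(2) 1.052 × 0.02635 × 40.29 = 1.11685
Highest is cycle (1) at 1.2195 (>1, arbitrage).

1.2195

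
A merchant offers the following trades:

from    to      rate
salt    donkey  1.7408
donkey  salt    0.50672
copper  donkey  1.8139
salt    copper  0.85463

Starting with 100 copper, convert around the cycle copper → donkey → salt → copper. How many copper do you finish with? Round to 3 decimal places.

78.552

100 copper × 1.8139 = 181.39 donkey
181.39 donkey × 0.50672 = 91.9139408 salt
91.9139408 salt × 0.85463 = 78.552411225904 copper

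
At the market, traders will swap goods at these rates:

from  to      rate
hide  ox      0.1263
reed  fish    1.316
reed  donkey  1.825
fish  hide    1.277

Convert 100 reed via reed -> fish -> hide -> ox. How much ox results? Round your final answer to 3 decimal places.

21.225

100 reed × 1.316 = 131.6 fish
131.6 fish × 1.277 = 168.0532 hide
168.0532 hide × 0.1263 = 21.22511916 ox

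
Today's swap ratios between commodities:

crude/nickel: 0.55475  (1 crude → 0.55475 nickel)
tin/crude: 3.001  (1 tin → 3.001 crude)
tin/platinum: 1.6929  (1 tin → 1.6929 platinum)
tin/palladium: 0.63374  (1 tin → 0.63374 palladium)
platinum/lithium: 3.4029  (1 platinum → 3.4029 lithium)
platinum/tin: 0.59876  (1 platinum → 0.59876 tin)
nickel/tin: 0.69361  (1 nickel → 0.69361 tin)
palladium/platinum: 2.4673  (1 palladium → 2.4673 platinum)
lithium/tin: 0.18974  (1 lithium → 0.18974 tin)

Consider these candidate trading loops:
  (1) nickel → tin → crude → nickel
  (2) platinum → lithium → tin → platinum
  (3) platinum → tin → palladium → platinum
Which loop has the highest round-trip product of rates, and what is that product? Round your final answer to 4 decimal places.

1.1547

(1) 0.69361 × 3.001 × 0.55475 = 1.15473
(2) 3.4029 × 0.18974 × 1.6929 = 1.09305
(3) 0.59876 × 0.63374 × 2.4673 = 0.93624
Highest is cycle (1) at 1.1547 (>1, arbitrage).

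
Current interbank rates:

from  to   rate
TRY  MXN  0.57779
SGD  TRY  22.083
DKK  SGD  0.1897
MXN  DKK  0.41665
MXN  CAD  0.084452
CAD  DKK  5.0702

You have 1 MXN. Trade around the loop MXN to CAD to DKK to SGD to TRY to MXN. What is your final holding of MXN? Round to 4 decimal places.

1.0364

1 MXN × 0.084452 = 0.084452 CAD
0.084452 CAD × 5.0702 = 0.4281885304 DKK
0.4281885304 DKK × 0.1897 = 0.08122736421688 SGD
0.08122736421688 SGD × 22.083 = 1.79374388400136104 TRY
1.79374388400136104 TRY × 0.57779 = 1.0364072787371463953016 MXN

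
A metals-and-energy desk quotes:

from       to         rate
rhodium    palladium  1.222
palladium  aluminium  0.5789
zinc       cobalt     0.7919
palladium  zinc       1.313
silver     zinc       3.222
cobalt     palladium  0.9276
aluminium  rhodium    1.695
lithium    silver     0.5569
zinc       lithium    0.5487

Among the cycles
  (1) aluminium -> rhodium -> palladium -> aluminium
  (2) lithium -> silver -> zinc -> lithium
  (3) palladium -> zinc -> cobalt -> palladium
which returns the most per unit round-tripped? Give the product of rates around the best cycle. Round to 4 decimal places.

(1) 1.695 × 1.222 × 0.5789 = 1.19907
(2) 0.5569 × 3.222 × 0.5487 = 0.98455
(3) 1.313 × 0.7919 × 0.9276 = 0.96449
Highest is cycle (1) at 1.1991 (>1, arbitrage).

1.1991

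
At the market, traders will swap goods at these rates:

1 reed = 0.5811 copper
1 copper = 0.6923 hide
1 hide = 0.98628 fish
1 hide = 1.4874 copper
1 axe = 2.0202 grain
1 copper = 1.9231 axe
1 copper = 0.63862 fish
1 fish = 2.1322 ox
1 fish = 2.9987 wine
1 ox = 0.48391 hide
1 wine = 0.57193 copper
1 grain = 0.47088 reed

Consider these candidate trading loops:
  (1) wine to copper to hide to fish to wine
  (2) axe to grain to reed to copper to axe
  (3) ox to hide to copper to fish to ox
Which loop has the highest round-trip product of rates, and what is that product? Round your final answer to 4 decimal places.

(1) 0.57193 × 0.6923 × 0.98628 × 2.9987 = 1.17104
(2) 2.0202 × 0.47088 × 0.5811 × 1.9231 = 1.06306
(3) 0.48391 × 1.4874 × 0.63862 × 2.1322 = 0.98008
Highest is cycle (1) at 1.1710 (>1, arbitrage).

1.1710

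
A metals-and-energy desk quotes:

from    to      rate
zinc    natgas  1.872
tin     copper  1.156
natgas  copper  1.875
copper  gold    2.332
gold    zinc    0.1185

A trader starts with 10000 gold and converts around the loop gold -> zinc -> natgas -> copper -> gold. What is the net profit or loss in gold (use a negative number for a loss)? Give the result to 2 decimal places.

-300.40

10000 gold × 0.1185 = 1185 zinc
1185 zinc × 1.872 = 2218.32 natgas
2218.32 natgas × 1.875 = 4159.35 copper
4159.35 copper × 2.332 = 9699.6042 gold
Net change: 9699.6042 − 10000 = -300.3958 gold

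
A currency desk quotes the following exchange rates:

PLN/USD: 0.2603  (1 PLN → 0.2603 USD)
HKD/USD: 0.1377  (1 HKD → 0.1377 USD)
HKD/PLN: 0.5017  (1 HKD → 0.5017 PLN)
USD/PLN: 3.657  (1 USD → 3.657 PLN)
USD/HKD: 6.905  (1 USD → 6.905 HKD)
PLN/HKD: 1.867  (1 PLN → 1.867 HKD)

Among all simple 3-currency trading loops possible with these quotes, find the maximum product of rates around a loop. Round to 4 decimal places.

USD→PLN→HKD→USD: 3.657 × 1.867 × 0.1377 = 0.94016
USD→HKD→PLN→USD: 6.905 × 0.5017 × 0.2603 = 0.90174
Maximum is USD→PLN→HKD→USD at 0.9402; no arbitrage — every cycle loses value.

0.9402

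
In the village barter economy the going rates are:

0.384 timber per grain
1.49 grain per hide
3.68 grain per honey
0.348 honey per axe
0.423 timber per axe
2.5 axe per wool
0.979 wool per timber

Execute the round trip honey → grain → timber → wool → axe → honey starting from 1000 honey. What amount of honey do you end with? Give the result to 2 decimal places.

1000 honey × 3.68 = 3680 grain
3680 grain × 0.384 = 1413.12 timber
1413.12 timber × 0.979 = 1383.44448 wool
1383.44448 wool × 2.5 = 3458.6112 axe
3458.6112 axe × 0.348 = 1203.5966976 honey

1203.60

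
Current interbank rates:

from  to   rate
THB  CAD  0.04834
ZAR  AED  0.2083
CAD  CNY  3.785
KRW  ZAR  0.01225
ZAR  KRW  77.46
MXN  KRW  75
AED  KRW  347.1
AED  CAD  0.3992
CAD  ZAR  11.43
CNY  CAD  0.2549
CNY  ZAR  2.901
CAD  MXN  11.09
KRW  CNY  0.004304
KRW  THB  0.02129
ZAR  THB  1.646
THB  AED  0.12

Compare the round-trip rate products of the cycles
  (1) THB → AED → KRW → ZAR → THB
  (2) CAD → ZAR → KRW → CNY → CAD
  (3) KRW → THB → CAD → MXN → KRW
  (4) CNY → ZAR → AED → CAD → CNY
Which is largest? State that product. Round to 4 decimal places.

0.9713

(1) 0.12 × 347.1 × 0.01225 × 1.646 = 0.83985
(2) 11.43 × 77.46 × 0.004304 × 0.2549 = 0.97133
(3) 0.02129 × 0.04834 × 11.09 × 75 = 0.85600
(4) 2.901 × 0.2083 × 0.3992 × 3.785 = 0.91305
Highest is cycle (2) at 0.9713 (≤1, no arbitrage).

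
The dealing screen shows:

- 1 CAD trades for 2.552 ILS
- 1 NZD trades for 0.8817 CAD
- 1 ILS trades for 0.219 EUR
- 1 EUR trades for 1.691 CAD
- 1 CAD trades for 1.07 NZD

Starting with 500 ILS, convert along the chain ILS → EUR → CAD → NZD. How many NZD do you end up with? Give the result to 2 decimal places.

500 ILS × 0.219 = 109.5 EUR
109.5 EUR × 1.691 = 185.1645 CAD
185.1645 CAD × 1.07 = 198.126015 NZD

198.13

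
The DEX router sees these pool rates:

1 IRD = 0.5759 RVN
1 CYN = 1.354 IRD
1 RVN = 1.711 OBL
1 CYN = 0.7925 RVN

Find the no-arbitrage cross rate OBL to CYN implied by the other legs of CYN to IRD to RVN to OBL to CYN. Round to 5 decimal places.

Known legs of the cycle: 1.354 × 0.5759 × 1.711 = 1.3341840746
For no arbitrage the full-cycle product must be 1, so the missing rate is 1 / 1.3341840746 ≈ 0.7495218.

0.74952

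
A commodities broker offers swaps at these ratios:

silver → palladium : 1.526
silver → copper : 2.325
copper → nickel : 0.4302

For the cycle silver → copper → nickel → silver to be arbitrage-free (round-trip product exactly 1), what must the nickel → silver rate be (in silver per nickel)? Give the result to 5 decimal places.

Known legs of the cycle: 2.325 × 0.4302 = 1.000215
For no arbitrage the full-cycle product must be 1, so the missing rate is 1 / 1.000215 ≈ 0.9997850.

0.99979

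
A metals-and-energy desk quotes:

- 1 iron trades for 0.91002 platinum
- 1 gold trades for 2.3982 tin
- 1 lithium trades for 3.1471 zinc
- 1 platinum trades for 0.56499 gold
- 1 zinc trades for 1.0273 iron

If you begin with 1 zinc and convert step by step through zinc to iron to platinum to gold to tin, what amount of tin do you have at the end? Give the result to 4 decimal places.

1 zinc × 1.0273 = 1.0273 iron
1.0273 iron × 0.91002 = 0.934863546 platinum
0.934863546 platinum × 0.56499 = 0.52818855485454 gold
0.52818855485454 gold × 2.3982 = 1.266701792252157828 tin

1.2667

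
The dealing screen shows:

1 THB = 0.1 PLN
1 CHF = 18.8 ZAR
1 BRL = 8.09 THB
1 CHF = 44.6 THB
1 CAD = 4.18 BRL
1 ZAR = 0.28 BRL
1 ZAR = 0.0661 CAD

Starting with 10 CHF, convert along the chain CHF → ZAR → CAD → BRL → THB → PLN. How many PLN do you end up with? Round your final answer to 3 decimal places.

42.023

10 CHF × 18.8 = 188 ZAR
188 ZAR × 0.0661 = 12.4268 CAD
12.4268 CAD × 4.18 = 51.944024 BRL
51.944024 BRL × 8.09 = 420.22715416 THB
420.22715416 THB × 0.1 = 42.022715416 PLN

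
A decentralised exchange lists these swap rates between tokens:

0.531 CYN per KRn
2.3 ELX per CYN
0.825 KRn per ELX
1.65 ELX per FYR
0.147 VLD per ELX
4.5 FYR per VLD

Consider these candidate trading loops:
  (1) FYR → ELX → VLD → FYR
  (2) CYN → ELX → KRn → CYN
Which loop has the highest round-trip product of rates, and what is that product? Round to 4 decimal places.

1.0915

(1) 1.65 × 0.147 × 4.5 = 1.09148
(2) 2.3 × 0.825 × 0.531 = 1.00757
Highest is cycle (1) at 1.0915 (>1, arbitrage).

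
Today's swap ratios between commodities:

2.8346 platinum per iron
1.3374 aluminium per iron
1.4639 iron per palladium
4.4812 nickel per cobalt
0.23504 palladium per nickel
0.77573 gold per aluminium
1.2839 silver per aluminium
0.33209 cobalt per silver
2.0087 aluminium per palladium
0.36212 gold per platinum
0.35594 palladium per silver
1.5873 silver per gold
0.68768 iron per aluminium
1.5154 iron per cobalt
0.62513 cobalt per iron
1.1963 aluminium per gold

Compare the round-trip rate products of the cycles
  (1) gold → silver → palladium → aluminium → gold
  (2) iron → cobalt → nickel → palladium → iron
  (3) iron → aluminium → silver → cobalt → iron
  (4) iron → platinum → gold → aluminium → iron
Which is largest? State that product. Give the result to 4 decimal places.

0.9639

(1) 1.5873 × 0.35594 × 2.0087 × 0.77573 = 0.88036
(2) 0.62513 × 4.4812 × 0.23504 × 1.4639 = 0.96387
(3) 1.3374 × 1.2839 × 0.33209 × 1.5154 = 0.86412
(4) 2.8346 × 0.36212 × 1.1963 × 0.68768 = 0.84444
Highest is cycle (2) at 0.9639 (≤1, no arbitrage).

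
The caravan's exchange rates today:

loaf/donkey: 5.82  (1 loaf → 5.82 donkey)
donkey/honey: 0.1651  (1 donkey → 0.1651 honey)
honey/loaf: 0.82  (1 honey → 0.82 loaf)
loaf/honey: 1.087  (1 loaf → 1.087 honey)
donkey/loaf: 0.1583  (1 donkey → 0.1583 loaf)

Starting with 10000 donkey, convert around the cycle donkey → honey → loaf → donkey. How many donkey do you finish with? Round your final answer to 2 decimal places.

10000 donkey × 0.1651 = 1651 honey
1651 honey × 0.82 = 1353.82 loaf
1353.82 loaf × 5.82 = 7879.2324 donkey

7879.23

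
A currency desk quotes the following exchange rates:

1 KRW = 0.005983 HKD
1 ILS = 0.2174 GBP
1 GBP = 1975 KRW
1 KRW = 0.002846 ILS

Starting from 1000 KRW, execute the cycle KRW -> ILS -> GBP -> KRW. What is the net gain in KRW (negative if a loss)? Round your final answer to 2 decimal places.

221.97

1000 KRW × 0.002846 = 2.846 ILS
2.846 ILS × 0.2174 = 0.6187204 GBP
0.6187204 GBP × 1975 = 1221.97279 KRW
Net change: 1221.97279 − 1000 = 221.97279 KRW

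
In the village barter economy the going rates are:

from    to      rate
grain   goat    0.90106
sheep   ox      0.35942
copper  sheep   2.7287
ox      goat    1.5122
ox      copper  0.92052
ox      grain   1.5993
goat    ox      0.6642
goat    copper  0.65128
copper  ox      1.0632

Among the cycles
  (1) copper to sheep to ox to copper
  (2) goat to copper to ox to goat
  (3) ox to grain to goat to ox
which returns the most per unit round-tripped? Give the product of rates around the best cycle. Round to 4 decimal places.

1.0471

(1) 2.7287 × 0.35942 × 0.92052 = 0.90280
(2) 0.65128 × 1.0632 × 1.5122 = 1.04711
(3) 1.5993 × 0.90106 × 0.6642 = 0.95716
Highest is cycle (2) at 1.0471 (>1, arbitrage).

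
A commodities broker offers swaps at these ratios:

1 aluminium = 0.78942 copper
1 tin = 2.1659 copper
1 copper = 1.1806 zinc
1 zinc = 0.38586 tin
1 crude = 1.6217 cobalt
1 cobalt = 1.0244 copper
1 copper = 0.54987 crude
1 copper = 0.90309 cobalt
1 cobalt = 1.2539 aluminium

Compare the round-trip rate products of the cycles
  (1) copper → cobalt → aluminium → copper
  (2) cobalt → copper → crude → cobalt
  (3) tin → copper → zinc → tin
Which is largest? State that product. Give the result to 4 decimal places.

0.9867

(1) 0.90309 × 1.2539 × 0.78942 = 0.89393
(2) 1.0244 × 0.54987 × 1.6217 = 0.91348
(3) 2.1659 × 1.1806 × 0.38586 = 0.98667
Highest is cycle (3) at 0.9867 (≤1, no arbitrage).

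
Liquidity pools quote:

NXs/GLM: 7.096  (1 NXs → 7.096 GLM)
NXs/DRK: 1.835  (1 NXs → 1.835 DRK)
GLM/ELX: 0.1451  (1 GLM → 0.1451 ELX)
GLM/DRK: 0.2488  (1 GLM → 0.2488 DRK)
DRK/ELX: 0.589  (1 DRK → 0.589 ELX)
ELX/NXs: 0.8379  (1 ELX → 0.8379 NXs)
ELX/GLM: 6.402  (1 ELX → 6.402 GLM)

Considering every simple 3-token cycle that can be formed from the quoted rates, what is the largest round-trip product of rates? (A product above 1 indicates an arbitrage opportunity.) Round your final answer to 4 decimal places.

0.9382

GLM→DRK→ELX→GLM: 0.2488 × 0.589 × 6.402 = 0.93817
ELX→NXs→DRK→ELX: 0.8379 × 1.835 × 0.589 = 0.90561
GLM→ELX→NXs→GLM: 0.1451 × 0.8379 × 7.096 = 0.86273
Maximum is GLM→DRK→ELX→GLM at 0.9382; no arbitrage — every cycle loses value.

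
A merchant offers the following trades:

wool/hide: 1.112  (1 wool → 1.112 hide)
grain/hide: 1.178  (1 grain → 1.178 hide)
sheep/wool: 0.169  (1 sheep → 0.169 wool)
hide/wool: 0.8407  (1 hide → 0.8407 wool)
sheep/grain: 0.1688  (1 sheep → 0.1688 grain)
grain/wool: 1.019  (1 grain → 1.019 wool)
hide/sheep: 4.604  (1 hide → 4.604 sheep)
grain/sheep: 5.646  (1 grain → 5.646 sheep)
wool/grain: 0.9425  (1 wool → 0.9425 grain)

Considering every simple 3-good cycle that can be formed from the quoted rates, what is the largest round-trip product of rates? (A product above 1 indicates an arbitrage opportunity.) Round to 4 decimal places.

grain→hide→wool→grain: 1.178 × 0.8407 × 0.9425 = 0.93340
grain→hide→sheep→grain: 1.178 × 4.604 × 0.1688 = 0.91549
grain→sheep→wool→grain: 5.646 × 0.169 × 0.9425 = 0.89931
hide→sheep→wool→hide: 4.604 × 0.169 × 1.112 = 0.86522
Maximum is grain→hide→wool→grain at 0.9334; no arbitrage — every cycle loses value.

0.9334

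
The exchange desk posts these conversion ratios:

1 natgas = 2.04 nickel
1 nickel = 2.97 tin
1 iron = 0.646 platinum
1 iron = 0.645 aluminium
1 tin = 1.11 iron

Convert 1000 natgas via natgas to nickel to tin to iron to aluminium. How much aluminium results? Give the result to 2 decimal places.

4337.80

1000 natgas × 2.04 = 2040 nickel
2040 nickel × 2.97 = 6058.8 tin
6058.8 tin × 1.11 = 6725.268 iron
6725.268 iron × 0.645 = 4337.79786 aluminium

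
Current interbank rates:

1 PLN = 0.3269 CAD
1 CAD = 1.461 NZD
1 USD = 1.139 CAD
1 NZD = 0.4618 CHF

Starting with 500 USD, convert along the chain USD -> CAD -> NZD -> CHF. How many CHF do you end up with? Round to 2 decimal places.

384.24

500 USD × 1.139 = 569.5 CAD
569.5 CAD × 1.461 = 832.0395 NZD
832.0395 NZD × 0.4618 = 384.2358411 CHF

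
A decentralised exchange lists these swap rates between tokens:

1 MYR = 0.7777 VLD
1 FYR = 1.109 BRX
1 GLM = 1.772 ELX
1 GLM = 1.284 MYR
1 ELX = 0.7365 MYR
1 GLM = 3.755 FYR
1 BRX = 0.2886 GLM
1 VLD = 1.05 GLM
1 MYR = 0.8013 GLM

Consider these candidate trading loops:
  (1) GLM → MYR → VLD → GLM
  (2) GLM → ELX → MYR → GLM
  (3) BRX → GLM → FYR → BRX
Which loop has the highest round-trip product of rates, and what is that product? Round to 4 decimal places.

1.2018

(1) 1.284 × 0.7777 × 1.05 = 1.04850
(2) 1.772 × 0.7365 × 0.8013 = 1.04576
(3) 0.2886 × 3.755 × 1.109 = 1.20182
Highest is cycle (3) at 1.2018 (>1, arbitrage).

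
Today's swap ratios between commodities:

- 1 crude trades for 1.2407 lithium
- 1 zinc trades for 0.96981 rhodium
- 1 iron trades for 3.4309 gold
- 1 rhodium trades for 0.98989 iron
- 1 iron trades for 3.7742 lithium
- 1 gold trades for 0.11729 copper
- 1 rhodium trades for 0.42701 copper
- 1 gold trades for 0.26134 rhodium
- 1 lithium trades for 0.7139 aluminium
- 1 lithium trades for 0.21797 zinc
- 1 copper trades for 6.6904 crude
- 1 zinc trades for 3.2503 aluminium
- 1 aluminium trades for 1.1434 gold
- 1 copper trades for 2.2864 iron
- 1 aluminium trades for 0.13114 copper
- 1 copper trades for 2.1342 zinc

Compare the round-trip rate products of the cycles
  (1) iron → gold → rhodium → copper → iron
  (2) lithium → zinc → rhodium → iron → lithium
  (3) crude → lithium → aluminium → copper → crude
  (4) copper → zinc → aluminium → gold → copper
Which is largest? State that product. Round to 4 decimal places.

0.9303

(1) 3.4309 × 0.26134 × 0.42701 × 2.2864 = 0.87540
(2) 0.21797 × 0.96981 × 0.98989 × 3.7742 = 0.78976
(3) 1.2407 × 0.7139 × 0.13114 × 6.6904 = 0.77713
(4) 2.1342 × 3.2503 × 1.1434 × 0.11729 = 0.93029
Highest is cycle (4) at 0.9303 (≤1, no arbitrage).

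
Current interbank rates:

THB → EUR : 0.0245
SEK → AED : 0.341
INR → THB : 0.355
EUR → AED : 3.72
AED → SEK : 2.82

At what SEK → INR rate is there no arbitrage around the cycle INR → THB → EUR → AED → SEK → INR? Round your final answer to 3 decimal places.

Known legs of the cycle: 0.355 × 0.0245 × 3.72 × 2.82 = 0.091240254
For no arbitrage the full-cycle product must be 1, so the missing rate is 1 / 0.091240254 ≈ 10.96007.

10.960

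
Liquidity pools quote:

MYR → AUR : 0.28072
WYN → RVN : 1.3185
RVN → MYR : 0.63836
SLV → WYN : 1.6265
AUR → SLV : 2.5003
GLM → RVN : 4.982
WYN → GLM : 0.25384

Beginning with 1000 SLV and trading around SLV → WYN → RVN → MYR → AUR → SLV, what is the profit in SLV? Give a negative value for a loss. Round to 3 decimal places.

1000 SLV × 1.6265 = 1626.5 WYN
1626.5 WYN × 1.3185 = 2144.54025 RVN
2144.54025 RVN × 0.63836 = 1368.98871399 MYR
1368.98871399 MYR × 0.28072 = 384.3025117912728 AUR
384.3025117912728 AUR × 2.5003 = 960.87157023171938184 SLV
Net change: 960.87157023171938184 − 1000 = -39.12842976828061816 SLV

-39.128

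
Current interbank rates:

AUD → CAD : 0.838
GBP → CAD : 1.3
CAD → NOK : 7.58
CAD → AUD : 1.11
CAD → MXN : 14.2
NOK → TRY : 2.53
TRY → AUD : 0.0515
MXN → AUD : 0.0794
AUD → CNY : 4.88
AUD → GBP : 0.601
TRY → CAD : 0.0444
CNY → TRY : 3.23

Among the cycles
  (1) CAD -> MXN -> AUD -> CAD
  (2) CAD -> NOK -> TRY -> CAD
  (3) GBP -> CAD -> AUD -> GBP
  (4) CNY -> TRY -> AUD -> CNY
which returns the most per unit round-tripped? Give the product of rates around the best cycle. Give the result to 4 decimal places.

0.9448

(1) 14.2 × 0.0794 × 0.838 = 0.94483
(2) 7.58 × 2.53 × 0.0444 = 0.85148
(3) 1.3 × 1.11 × 0.601 = 0.86724
(4) 3.23 × 0.0515 × 4.88 = 0.81176
Highest is cycle (1) at 0.9448 (≤1, no arbitrage).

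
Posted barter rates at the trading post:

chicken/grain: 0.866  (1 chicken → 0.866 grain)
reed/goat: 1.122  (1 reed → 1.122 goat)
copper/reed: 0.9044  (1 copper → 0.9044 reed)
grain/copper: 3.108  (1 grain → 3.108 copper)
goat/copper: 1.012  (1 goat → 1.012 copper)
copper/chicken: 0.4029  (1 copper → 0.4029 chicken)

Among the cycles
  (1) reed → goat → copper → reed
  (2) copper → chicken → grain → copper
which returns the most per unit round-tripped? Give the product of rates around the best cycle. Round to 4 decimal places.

1.0844

(1) 1.122 × 1.012 × 0.9044 = 1.02691
(2) 0.4029 × 0.866 × 3.108 = 1.08442
Highest is cycle (2) at 1.0844 (>1, arbitrage).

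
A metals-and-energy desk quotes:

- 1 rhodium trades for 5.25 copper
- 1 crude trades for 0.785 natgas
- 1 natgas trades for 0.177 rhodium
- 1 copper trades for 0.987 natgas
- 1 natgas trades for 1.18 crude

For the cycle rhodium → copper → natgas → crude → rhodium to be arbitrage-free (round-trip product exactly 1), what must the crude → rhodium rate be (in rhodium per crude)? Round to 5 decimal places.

0.16355

Known legs of the cycle: 5.25 × 0.987 × 1.18 = 6.114465
For no arbitrage the full-cycle product must be 1, so the missing rate is 1 / 6.114465 ≈ 0.1635466.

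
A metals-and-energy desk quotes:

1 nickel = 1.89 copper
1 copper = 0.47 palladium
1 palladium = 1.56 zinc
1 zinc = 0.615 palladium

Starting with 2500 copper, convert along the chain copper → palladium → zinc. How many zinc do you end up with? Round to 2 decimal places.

1833.00

2500 copper × 0.47 = 1175 palladium
1175 palladium × 1.56 = 1833 zinc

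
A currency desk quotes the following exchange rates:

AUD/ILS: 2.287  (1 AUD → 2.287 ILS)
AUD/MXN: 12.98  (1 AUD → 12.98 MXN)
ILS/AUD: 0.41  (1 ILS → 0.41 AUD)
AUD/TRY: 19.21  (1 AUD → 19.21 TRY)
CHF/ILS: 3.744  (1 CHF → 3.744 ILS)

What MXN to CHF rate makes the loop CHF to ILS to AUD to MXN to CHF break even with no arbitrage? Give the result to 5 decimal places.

0.05019

Known legs of the cycle: 3.744 × 0.41 × 12.98 = 19.9248192
For no arbitrage the full-cycle product must be 1, so the missing rate is 1 / 19.9248192 ≈ 0.0501887.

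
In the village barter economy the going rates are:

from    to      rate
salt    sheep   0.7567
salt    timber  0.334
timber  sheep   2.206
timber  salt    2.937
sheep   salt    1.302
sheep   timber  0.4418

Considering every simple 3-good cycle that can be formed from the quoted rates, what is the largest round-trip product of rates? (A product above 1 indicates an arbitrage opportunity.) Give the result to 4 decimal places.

0.9819

sheep→timber→salt→sheep: 0.4418 × 2.937 × 0.7567 = 0.98187
sheep→salt→timber→sheep: 1.302 × 0.334 × 2.206 = 0.95932
Maximum is sheep→timber→salt→sheep at 0.9819; no arbitrage — every cycle loses value.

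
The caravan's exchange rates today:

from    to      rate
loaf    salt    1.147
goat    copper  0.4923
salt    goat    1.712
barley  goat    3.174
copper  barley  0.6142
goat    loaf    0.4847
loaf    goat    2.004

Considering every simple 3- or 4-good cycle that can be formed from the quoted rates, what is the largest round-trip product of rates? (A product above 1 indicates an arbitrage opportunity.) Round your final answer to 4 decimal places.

goat→copper→barley→goat: 0.4923 × 0.6142 × 3.174 = 0.95972
salt→goat→loaf→salt: 1.712 × 0.4847 × 1.147 = 0.95179
Maximum is goat→copper→barley→goat at 0.9597; no arbitrage — every cycle loses value.

0.9597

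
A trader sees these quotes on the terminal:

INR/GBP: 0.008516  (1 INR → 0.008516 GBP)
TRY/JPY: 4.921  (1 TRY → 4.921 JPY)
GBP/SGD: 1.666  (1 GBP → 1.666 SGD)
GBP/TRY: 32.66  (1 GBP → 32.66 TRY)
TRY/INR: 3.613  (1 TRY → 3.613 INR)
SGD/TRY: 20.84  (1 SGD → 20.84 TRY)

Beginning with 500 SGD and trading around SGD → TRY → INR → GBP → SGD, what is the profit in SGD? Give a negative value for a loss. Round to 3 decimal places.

34.129

500 SGD × 20.84 = 10420 TRY
10420 TRY × 3.613 = 37647.46 INR
37647.46 INR × 0.008516 = 320.60576936 GBP
320.60576936 GBP × 1.666 = 534.12921175376 SGD
Net change: 534.12921175376 − 500 = 34.12921175376 SGD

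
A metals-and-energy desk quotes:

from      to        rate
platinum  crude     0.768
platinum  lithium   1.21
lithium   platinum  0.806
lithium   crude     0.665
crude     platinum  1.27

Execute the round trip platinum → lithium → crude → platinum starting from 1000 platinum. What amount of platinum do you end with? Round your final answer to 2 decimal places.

1021.91

1000 platinum × 1.21 = 1210 lithium
1210 lithium × 0.665 = 804.65 crude
804.65 crude × 1.27 = 1021.9055 platinum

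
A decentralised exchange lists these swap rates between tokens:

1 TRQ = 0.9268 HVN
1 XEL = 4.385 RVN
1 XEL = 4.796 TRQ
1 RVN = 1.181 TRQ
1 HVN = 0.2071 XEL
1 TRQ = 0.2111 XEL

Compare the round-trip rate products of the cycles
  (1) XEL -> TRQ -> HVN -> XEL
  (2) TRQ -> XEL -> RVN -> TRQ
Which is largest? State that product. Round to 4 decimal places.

1.0932

(1) 4.796 × 0.9268 × 0.2071 = 0.92055
(2) 0.2111 × 4.385 × 1.181 = 1.09322
Highest is cycle (2) at 1.0932 (>1, arbitrage).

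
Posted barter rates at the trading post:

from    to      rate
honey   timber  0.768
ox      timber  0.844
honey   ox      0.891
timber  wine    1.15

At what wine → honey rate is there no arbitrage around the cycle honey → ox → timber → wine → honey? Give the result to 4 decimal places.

1.1563

Known legs of the cycle: 0.891 × 0.844 × 1.15 = 0.8648046
For no arbitrage the full-cycle product must be 1, so the missing rate is 1 / 0.8648046 ≈ 1.156331.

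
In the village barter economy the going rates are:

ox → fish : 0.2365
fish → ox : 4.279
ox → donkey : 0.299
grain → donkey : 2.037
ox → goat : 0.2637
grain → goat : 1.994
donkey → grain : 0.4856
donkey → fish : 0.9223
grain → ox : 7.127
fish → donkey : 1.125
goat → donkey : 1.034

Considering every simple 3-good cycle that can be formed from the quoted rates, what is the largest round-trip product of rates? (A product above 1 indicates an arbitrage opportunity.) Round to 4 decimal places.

donkey→fish→ox→donkey: 0.9223 × 4.279 × 0.299 = 1.18001
donkey→grain→ox→donkey: 0.4856 × 7.127 × 0.299 = 1.03480
donkey→grain→goat→donkey: 0.4856 × 1.994 × 1.034 = 1.00121
Maximum is donkey→fish→ox→donkey at 1.1800; arbitrage exists.

1.1800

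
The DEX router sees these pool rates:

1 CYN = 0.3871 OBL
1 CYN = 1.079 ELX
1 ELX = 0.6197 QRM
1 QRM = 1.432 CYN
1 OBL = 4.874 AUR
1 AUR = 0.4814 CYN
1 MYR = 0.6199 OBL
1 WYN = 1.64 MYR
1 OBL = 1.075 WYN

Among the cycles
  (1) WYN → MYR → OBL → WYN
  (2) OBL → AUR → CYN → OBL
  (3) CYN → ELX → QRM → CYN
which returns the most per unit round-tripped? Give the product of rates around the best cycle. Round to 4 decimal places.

(1) 1.64 × 0.6199 × 1.075 = 1.09288
(2) 4.874 × 0.4814 × 0.3871 = 0.90827
(3) 1.079 × 0.6197 × 1.432 = 0.95752
Highest is cycle (1) at 1.0929 (>1, arbitrage).

1.0929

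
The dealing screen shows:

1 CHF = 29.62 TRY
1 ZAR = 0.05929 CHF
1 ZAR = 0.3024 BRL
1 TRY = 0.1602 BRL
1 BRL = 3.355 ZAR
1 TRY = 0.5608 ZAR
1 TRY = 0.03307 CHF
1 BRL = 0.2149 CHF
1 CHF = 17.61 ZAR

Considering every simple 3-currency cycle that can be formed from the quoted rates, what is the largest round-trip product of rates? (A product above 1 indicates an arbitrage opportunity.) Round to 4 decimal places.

1.1444

ZAR→BRL→CHF→ZAR: 0.3024 × 0.2149 × 17.61 = 1.14440
TRY→BRL→CHF→TRY: 0.1602 × 0.2149 × 29.62 = 1.01973
ZAR→CHF→TRY→ZAR: 0.05929 × 29.62 × 0.5608 = 0.98486
Maximum is ZAR→BRL→CHF→ZAR at 1.1444; arbitrage exists.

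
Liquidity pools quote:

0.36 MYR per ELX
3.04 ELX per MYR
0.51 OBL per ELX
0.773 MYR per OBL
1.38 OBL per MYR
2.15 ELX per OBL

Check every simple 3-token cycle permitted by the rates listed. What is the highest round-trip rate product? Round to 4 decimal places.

ELX→OBL→MYR→ELX: 0.51 × 0.773 × 3.04 = 1.19846
ELX→MYR→OBL→ELX: 0.36 × 1.38 × 2.15 = 1.06812
Maximum is ELX→OBL→MYR→ELX at 1.1985; arbitrage exists.

1.1985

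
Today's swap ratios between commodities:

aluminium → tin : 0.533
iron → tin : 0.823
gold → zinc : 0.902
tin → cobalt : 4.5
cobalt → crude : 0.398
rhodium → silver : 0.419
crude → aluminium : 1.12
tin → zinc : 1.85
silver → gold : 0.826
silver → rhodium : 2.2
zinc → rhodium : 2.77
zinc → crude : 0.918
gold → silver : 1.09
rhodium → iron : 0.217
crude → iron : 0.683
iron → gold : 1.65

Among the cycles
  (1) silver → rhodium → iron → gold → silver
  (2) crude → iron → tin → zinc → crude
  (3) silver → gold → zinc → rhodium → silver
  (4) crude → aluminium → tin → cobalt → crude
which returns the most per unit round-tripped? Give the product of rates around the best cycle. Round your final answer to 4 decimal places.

1.0692

(1) 2.2 × 0.217 × 1.65 × 1.09 = 0.85860
(2) 0.683 × 0.823 × 1.85 × 0.918 = 0.95463
(3) 0.826 × 0.902 × 2.77 × 0.419 = 0.86473
(4) 1.12 × 0.533 × 4.5 × 0.398 = 1.06916
Highest is cycle (4) at 1.0692 (>1, arbitrage).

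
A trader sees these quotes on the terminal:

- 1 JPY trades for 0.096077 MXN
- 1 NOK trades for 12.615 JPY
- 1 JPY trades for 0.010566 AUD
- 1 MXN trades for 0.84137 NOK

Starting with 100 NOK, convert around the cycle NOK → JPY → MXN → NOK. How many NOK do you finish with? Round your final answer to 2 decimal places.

101.97

100 NOK × 12.615 = 1261.5 JPY
1261.5 JPY × 0.096077 = 121.2011355 MXN
121.2011355 MXN × 0.84137 = 101.974999375635 NOK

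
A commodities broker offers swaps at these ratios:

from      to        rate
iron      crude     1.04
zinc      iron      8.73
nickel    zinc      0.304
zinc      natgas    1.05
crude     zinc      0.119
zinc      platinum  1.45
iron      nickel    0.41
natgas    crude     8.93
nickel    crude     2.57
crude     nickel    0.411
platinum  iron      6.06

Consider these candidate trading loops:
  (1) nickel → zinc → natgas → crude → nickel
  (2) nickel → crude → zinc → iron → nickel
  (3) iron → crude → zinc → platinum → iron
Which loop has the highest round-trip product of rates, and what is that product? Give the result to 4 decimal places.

1.1715

(1) 0.304 × 1.05 × 8.93 × 0.411 = 1.17154
(2) 2.57 × 0.119 × 8.73 × 0.41 = 1.09466
(3) 1.04 × 0.119 × 1.45 × 6.06 = 1.08748
Highest is cycle (1) at 1.1715 (>1, arbitrage).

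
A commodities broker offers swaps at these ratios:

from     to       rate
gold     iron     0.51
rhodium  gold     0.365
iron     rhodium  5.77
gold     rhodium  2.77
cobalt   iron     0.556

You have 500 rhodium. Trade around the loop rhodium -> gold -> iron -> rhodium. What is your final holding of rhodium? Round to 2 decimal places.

500 rhodium × 0.365 = 182.5 gold
182.5 gold × 0.51 = 93.075 iron
93.075 iron × 5.77 = 537.04275 rhodium

537.04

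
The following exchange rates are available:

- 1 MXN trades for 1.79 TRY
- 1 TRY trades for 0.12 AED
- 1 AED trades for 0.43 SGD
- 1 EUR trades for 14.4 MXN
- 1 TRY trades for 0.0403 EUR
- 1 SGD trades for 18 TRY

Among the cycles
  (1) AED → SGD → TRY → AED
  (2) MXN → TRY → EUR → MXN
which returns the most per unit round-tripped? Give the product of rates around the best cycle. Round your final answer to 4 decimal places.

1.0388

(1) 0.43 × 18 × 0.12 = 0.92880
(2) 1.79 × 0.0403 × 14.4 = 1.03877
Highest is cycle (2) at 1.0388 (>1, arbitrage).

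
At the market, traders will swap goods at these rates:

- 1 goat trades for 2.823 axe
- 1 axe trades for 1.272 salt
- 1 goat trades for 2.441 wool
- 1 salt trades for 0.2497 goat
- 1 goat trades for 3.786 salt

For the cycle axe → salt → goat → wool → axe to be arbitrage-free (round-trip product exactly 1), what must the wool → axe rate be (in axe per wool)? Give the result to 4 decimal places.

1.2898

Known legs of the cycle: 1.272 × 0.2497 × 2.441 = 0.7753065144
For no arbitrage the full-cycle product must be 1, so the missing rate is 1 / 0.7753065144 ≈ 1.289812.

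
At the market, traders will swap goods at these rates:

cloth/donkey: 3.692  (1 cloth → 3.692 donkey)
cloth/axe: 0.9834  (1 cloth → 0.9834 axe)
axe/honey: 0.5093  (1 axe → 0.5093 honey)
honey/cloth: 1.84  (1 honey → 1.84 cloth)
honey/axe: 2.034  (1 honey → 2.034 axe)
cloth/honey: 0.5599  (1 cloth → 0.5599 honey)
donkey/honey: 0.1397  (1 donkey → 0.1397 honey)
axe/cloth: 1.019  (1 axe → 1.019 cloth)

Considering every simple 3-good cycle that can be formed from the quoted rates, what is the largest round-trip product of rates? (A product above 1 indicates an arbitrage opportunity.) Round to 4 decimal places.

axe→cloth→honey→axe: 1.019 × 0.5599 × 2.034 = 1.16047
honey→cloth→donkey→honey: 1.84 × 3.692 × 0.1397 = 0.94902
axe→honey→cloth→axe: 0.5093 × 1.84 × 0.9834 = 0.92156
Maximum is axe→cloth→honey→axe at 1.1605; arbitrage exists.

1.1605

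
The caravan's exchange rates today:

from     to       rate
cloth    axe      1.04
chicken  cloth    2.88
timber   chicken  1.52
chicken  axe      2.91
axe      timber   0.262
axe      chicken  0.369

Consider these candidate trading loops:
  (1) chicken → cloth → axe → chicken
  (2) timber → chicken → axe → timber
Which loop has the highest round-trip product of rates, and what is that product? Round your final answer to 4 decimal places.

(1) 2.88 × 1.04 × 0.369 = 1.10523
(2) 1.52 × 2.91 × 0.262 = 1.15888
Highest is cycle (2) at 1.1589 (>1, arbitrage).

1.1589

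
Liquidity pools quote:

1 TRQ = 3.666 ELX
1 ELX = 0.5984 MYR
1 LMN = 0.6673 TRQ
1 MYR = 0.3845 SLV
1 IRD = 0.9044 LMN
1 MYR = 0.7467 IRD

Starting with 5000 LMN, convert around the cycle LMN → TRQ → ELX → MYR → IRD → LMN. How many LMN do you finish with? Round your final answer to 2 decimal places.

4942.90

5000 LMN × 0.6673 = 3336.5 TRQ
3336.5 TRQ × 3.666 = 12231.609 ELX
12231.609 ELX × 0.5984 = 7319.3948256 MYR
7319.3948256 MYR × 0.7467 = 5465.39211627552 IRD
5465.39211627552 IRD × 0.9044 = 4942.900629959580288 LMN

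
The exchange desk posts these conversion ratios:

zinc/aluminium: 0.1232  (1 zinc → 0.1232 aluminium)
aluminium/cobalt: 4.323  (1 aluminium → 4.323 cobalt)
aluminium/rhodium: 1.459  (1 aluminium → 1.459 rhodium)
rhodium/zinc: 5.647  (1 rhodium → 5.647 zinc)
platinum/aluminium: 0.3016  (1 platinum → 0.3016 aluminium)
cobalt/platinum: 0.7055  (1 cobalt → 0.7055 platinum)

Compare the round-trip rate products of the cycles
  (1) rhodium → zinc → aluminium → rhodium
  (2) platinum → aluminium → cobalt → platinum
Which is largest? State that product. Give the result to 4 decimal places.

1.0150

(1) 5.647 × 0.1232 × 1.459 = 1.01504
(2) 0.3016 × 4.323 × 0.7055 = 0.91984
Highest is cycle (1) at 1.0150 (>1, arbitrage).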